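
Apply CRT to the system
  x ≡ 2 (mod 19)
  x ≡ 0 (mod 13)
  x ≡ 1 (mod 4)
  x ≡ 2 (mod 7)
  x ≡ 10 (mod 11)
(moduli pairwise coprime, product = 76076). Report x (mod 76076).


Product of moduli M = 19 · 13 · 4 · 7 · 11 = 76076.
Merge one congruence at a time:
  Start: x ≡ 2 (mod 19).
  Combine with x ≡ 0 (mod 13); new modulus lcm = 247.
    Write x = 2 + 19·t and substitute into x ≡ 0 (mod 13): 19·t ≡ 0 − 2 = -2 (mod 13).
    Reduce coefficients mod 13: 6·t ≡ 11 (mod 13).
    The inverse of 6 mod 13 is 11 (since 6·11 = 66 = 5·13 + 1), so t ≡ 11·11 = 121 ≡ 4 (mod 13).
    Then x = 2 + 19·4 = 78, valid modulo lcm(19, 13) = 247: x ≡ 78 (mod 247).
  Combine with x ≡ 1 (mod 4); new modulus lcm = 988.
    Write x = 78 + 247·t and substitute into x ≡ 1 (mod 4): 247·t ≡ 1 − 78 = -77 (mod 4).
    Reduce coefficients mod 4: 3·t ≡ 3 (mod 4).
    The inverse of 3 mod 4 is 3 (since 3·3 = 9 = 2·4 + 1), so t ≡ 3·3 = 9 ≡ 1 (mod 4).
    Then x = 78 + 247·1 = 325, valid modulo lcm(247, 4) = 988: x ≡ 325 (mod 988).
  Combine with x ≡ 2 (mod 7); new modulus lcm = 6916.
    Write x = 325 + 988·t and substitute into x ≡ 2 (mod 7): 988·t ≡ 2 − 325 = -323 (mod 7).
    Reduce coefficients mod 7: 1·t ≡ 6 (mod 7).
    So t ≡ 6 (mod 7).
    Then x = 325 + 988·6 = 6253, valid modulo lcm(988, 7) = 6916: x ≡ 6253 (mod 6916).
  Combine with x ≡ 10 (mod 11); new modulus lcm = 76076.
    Write x = 6253 + 6916·t and substitute into x ≡ 10 (mod 11): 6916·t ≡ 10 − 6253 = -6243 (mod 11).
    Reduce coefficients mod 11: 8·t ≡ 5 (mod 11).
    The inverse of 8 mod 11 is 7 (since 8·7 = 56 = 5·11 + 1), so t ≡ 7·5 = 35 ≡ 2 (mod 11).
    Then x = 6253 + 6916·2 = 20085, valid modulo lcm(6916, 11) = 76076: x ≡ 20085 (mod 76076).
Verify against each original: 20085 mod 19 = 2, 20085 mod 13 = 0, 20085 mod 4 = 1, 20085 mod 7 = 2, 20085 mod 11 = 10.

x ≡ 20085 (mod 76076).


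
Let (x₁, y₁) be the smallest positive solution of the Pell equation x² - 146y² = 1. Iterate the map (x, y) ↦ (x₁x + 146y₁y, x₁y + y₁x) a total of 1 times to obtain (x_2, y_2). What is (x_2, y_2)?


Step 1: Find the fundamental solution (x₁, y₁) of x² - 146y² = 1.
  Expand √146 as a continued fraction. a₀ = ⌊√146⌋ = 12; iterate m_{k+1} = d_k·a_k − m_k, d_{k+1} = (146 − m_{k+1}²)/d_k, a_{k+1} = ⌊(a₀ + m_{k+1})/d_{k+1}⌋ (starting m₀ = 0, d₀ = 1), with convergents p_k = a_k·p_{k-1} + p_{k-2}, q_k = a_k·q_{k-1} + q_{k-2} (p₋₁ = 1, q₋₁ = 0):
  k = 0: a₀ = 12; p₀/q₀ = 12/1; p₀² − 146·q₀² = 144 − 146 = -2.
  k = 1: m = 12, d = 2, a = ⌊(12 + 12)/2⌋ = 12; p/q = (12·12 + 1)/(12·1 + 0) = 145/12; p² − 146·q² = 21025 − 21024 = 1.
  The first convergent with p² − 146·q² = 1 gives the fundamental solution (x₁, y₁) = (145, 12).
Step 2: Apply the recurrence (x_{n+1}, y_{n+1}) = (x₁x_n + 146y₁y_n, x₁y_n + y₁x_n) repeatedly.
  From (x_1, y_1) = (145, 12): x_2 = 145·145 + 146·12·12 = 42049; y_2 = 145·12 + 12·145 = 3480.
Step 3: Verify x_2² - 146·y_2² = 1768118401 - 1768118400 = 1 (should be 1). ✓

(x_1, y_1) = (145, 12); (x_2, y_2) = (42049, 3480).


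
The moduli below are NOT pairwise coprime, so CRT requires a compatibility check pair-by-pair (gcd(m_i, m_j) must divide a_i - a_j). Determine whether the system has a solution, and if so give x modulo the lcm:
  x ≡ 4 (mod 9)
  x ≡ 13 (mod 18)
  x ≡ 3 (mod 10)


Moduli 9, 18, 10 are not pairwise coprime, so CRT works modulo lcm(m_i) when all pairwise compatibility conditions hold.
Pairwise compatibility: gcd(m_i, m_j) must divide a_i - a_j for every pair.
Merge one congruence at a time:
  Start: x ≡ 4 (mod 9).
  Combine with x ≡ 13 (mod 18): gcd(9, 18) = 9; 13 - 4 = 9, which IS divisible by 9, so compatible.
    Write x = 4 + 9·t and substitute into x ≡ 13 (mod 18): 9·t ≡ 13 − 4 = 9 (mod 18).
    Divide the congruence (and modulus) by g = 9: 1·t ≡ 1 (mod 2).
    So t ≡ 1 (mod 2).
    Then x = 4 + 9·1 = 13, valid modulo lcm(9, 18) = 18: x ≡ 13 (mod 18).
  Combine with x ≡ 3 (mod 10): gcd(18, 10) = 2; 3 - 13 = -10, which IS divisible by 2, so compatible.
    Write x = 13 + 18·t and substitute into x ≡ 3 (mod 10): 18·t ≡ 3 − 13 = -10 (mod 10).
    Divide the congruence (and modulus) by g = 2: 9·t ≡ -5 (mod 5).
    Reduce coefficients mod 5: 4·t ≡ 0 (mod 5).
    The inverse of 4 mod 5 is 4 (since 4·4 = 16 = 3·5 + 1), so t ≡ 4·0 = 0 ≡ 0 (mod 5).
    Then x = 13 + 18·0 = 13, valid modulo lcm(18, 10) = 90: x ≡ 13 (mod 90).
Verify: 13 mod 9 = 4, 13 mod 18 = 13, 13 mod 10 = 3.

x ≡ 13 (mod 90).


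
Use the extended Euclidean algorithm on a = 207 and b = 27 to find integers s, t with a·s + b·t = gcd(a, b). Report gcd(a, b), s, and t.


Euclidean algorithm on (207, 27) — divide until remainder is 0:
  207 = 7 · 27 + 18
  27 = 1 · 18 + 9
  18 = 2 · 9 + 0
gcd(207, 27) = 9.
Track Bezout coefficients alongside the remainders: start with r₀ = 207 = a·1 + b·0 (s = 1, t = 0) and r₁ = 27 = a·0 + b·1 (s = 0, t = 1); each new remainder r_{k+1} = r_{k-1} − q_k·r_k inherits s_{k+1} = s_{k-1} − q_k·s_k, t_{k+1} = t_{k-1} − q_k·t_k, so r_k = a·s_k + b·t_k at every step:
  q = 7: r = 18, s = 1 − 7·0 = 1, t = 0 − 7·1 = -7  (check: 207·1 + 27·(-7) = 18)
  q = 1: r = 9, s = 0 − 1·1 = -1, t = 1 − 1·(-7) = 8  (check: 207·(-1) + 27·8 = 9)
The row with r = 9 (the gcd) gives the Bezout coefficients s = -1, t = 8.
Result: 207 · (-1) + 27 · (8) = 9.

gcd(207, 27) = 9; s = -1, t = 8 (check: 207·(-1) + 27·8 = 9).


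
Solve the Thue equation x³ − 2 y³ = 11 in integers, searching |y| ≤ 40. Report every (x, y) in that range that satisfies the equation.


The equation is x³ - 2y³ = 11. For fixed y, x³ = 2·y³ + 11, so a solution requires the RHS to be a perfect cube.
Strategy: iterate y from -40 to 40, compute RHS = 2·y³ + 11, and check whether it is a (positive or negative) perfect cube.
Check small values of y:
  y = 0: RHS = 11 is not a perfect cube.
  y = 1: RHS = 13 is not a perfect cube.
  y = -1: RHS = 9 is not a perfect cube.
  y = 2: RHS = 27 = (3)³ ⇒ x = 3 works.
  y = -2: RHS = -5 is not a perfect cube.
  y = 3: RHS = 65 is not a perfect cube.
  y = -3: RHS = -43 is not a perfect cube.
Continuing the search up to |y| = 40 finds no further solutions beyond those listed.
Collected solutions: (3, 2).

Solutions (with |y| ≤ 40): (3, 2).


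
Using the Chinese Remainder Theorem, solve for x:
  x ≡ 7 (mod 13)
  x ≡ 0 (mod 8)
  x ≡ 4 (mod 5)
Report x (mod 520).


Moduli 13, 8, 5 are pairwise coprime; by CRT there is a unique solution modulo M = 13 · 8 · 5 = 520.
Solve pairwise, accumulating the modulus:
  Start with x ≡ 7 (mod 13).
  Combine with x ≡ 0 (mod 8): since gcd(13, 8) = 1, we get a unique residue mod 104.
    Write x = 7 + 13·t and substitute into x ≡ 0 (mod 8): 13·t ≡ 0 − 7 = -7 (mod 8).
    Reduce coefficients mod 8: 5·t ≡ 1 (mod 8).
    The inverse of 5 mod 8 is 5 (since 5·5 = 25 = 3·8 + 1), so t ≡ 5·1 = 5 ≡ 5 (mod 8).
    Then x = 7 + 13·5 = 72, valid modulo lcm(13, 8) = 104: x ≡ 72 (mod 104).
  Combine with x ≡ 4 (mod 5): since gcd(104, 5) = 1, we get a unique residue mod 520.
    Write x = 72 + 104·t and substitute into x ≡ 4 (mod 5): 104·t ≡ 4 − 72 = -68 (mod 5).
    Reduce coefficients mod 5: 4·t ≡ 2 (mod 5).
    The inverse of 4 mod 5 is 4 (since 4·4 = 16 = 3·5 + 1), so t ≡ 4·2 = 8 ≡ 3 (mod 5).
    Then x = 72 + 104·3 = 384, valid modulo lcm(104, 5) = 520: x ≡ 384 (mod 520).
Verify: 384 mod 13 = 7 ✓, 384 mod 8 = 0 ✓, 384 mod 5 = 4 ✓.

x ≡ 384 (mod 520).


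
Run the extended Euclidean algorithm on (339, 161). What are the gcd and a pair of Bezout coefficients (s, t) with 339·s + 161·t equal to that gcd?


Euclidean algorithm on (339, 161) — divide until remainder is 0:
  339 = 2 · 161 + 17
  161 = 9 · 17 + 8
  17 = 2 · 8 + 1
  8 = 8 · 1 + 0
gcd(339, 161) = 1.
Track Bezout coefficients alongside the remainders: start with r₀ = 339 = a·1 + b·0 (s = 1, t = 0) and r₁ = 161 = a·0 + b·1 (s = 0, t = 1); each new remainder r_{k+1} = r_{k-1} − q_k·r_k inherits s_{k+1} = s_{k-1} − q_k·s_k, t_{k+1} = t_{k-1} − q_k·t_k, so r_k = a·s_k + b·t_k at every step:
  q = 2: r = 17, s = 1 − 2·0 = 1, t = 0 − 2·1 = -2  (check: 339·1 + 161·(-2) = 17)
  q = 9: r = 8, s = 0 − 9·1 = -9, t = 1 − 9·(-2) = 19  (check: 339·(-9) + 161·19 = 8)
  q = 2: r = 1, s = 1 − 2·(-9) = 19, t = -2 − 2·19 = -40  (check: 339·19 + 161·(-40) = 1)
The row with r = 1 (the gcd) gives the Bezout coefficients s = 19, t = -40.
Result: 339 · (19) + 161 · (-40) = 1.

gcd(339, 161) = 1; s = 19, t = -40 (check: 339·19 + 161·(-40) = 1).


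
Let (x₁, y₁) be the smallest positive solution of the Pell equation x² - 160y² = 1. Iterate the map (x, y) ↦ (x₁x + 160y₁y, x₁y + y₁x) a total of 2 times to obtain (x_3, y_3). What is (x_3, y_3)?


Step 1: Find the fundamental solution (x₁, y₁) of x² - 160y² = 1.
  Expand √160 as a continued fraction. a₀ = ⌊√160⌋ = 12; iterate m_{k+1} = d_k·a_k − m_k, d_{k+1} = (160 − m_{k+1}²)/d_k, a_{k+1} = ⌊(a₀ + m_{k+1})/d_{k+1}⌋ (starting m₀ = 0, d₀ = 1), with convergents p_k = a_k·p_{k-1} + p_{k-2}, q_k = a_k·q_{k-1} + q_{k-2} (p₋₁ = 1, q₋₁ = 0):
  k = 0: a₀ = 12; p₀/q₀ = 12/1; p₀² − 160·q₀² = 144 − 160 = -16.
  k = 1: m = 12, d = 16, a = ⌊(12 + 12)/16⌋ = 1; p/q = (1·12 + 1)/(1·1 + 0) = 13/1; p² − 160·q² = 169 − 160 = 9.
  k = 2: m = 4, d = 9, a = ⌊(12 + 4)/9⌋ = 1; p/q = (1·13 + 12)/(1·1 + 1) = 25/2; p² − 160·q² = 625 − 640 = -15.
  k = 3: m = 5, d = 15, a = ⌊(12 + 5)/15⌋ = 1; p/q = (1·25 + 13)/(1·2 + 1) = 38/3; p² − 160·q² = 1444 − 1440 = 4.
  k = 4: m = 10, d = 4, a = ⌊(12 + 10)/4⌋ = 5; p/q = (5·38 + 25)/(5·3 + 2) = 215/17; p² − 160·q² = 46225 − 46240 = -15.
  k = 5: m = 10, d = 15, a = ⌊(12 + 10)/15⌋ = 1; p/q = (1·215 + 38)/(1·17 + 3) = 253/20; p² − 160·q² = 64009 − 64000 = 9.
  k = 6: m = 5, d = 9, a = ⌊(12 + 5)/9⌋ = 1; p/q = (1·253 + 215)/(1·20 + 17) = 468/37; p² − 160·q² = 219024 − 219040 = -16.
  k = 7: m = 4, d = 16, a = ⌊(12 + 4)/16⌋ = 1; p/q = (1·468 + 253)/(1·37 + 20) = 721/57; p² − 160·q² = 519841 − 519840 = 1.
  The first convergent with p² − 160·q² = 1 gives the fundamental solution (x₁, y₁) = (721, 57).
Step 2: Apply the recurrence (x_{n+1}, y_{n+1}) = (x₁x_n + 160y₁y_n, x₁y_n + y₁x_n) repeatedly.
  From (x_1, y_1) = (721, 57): x_2 = 721·721 + 160·57·57 = 1039681; y_2 = 721·57 + 57·721 = 82194.
  From (x_2, y_2) = (1039681, 82194): x_3 = 721·1039681 + 160·57·82194 = 1499219281; y_3 = 721·82194 + 57·1039681 = 118523691.
Step 3: Verify x_3² - 160·y_3² = 2247658452522156961 - 2247658452522156960 = 1 (should be 1). ✓

(x_1, y_1) = (721, 57); (x_3, y_3) = (1499219281, 118523691).


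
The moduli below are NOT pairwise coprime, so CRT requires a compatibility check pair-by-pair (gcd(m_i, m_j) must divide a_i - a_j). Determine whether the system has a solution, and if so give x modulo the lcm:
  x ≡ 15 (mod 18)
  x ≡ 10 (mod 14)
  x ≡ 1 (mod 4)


Moduli 18, 14, 4 are not pairwise coprime, so CRT works modulo lcm(m_i) when all pairwise compatibility conditions hold.
Pairwise compatibility: gcd(m_i, m_j) must divide a_i - a_j for every pair.
Merge one congruence at a time:
  Start: x ≡ 15 (mod 18).
  Combine with x ≡ 10 (mod 14): gcd(18, 14) = 2, and 10 - 15 = -5 is NOT divisible by 2.
    ⇒ system is inconsistent (no integer solution).

No solution (the system is inconsistent).


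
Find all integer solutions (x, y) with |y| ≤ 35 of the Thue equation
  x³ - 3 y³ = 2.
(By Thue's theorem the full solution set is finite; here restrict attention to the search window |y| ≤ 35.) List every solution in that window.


The equation is x³ - 3y³ = 2. For fixed y, x³ = 3·y³ + 2, so a solution requires the RHS to be a perfect cube.
Strategy: iterate y from -35 to 35, compute RHS = 3·y³ + 2, and check whether it is a (positive or negative) perfect cube.
Check small values of y:
  y = 0: RHS = 2 is not a perfect cube.
  y = 1: RHS = 5 is not a perfect cube.
  y = -1: RHS = -1 = (-1)³ ⇒ x = -1 works.
  y = 2: RHS = 26 is not a perfect cube.
  y = -2: RHS = -22 is not a perfect cube.
  y = 3: RHS = 83 is not a perfect cube.
  y = -3: RHS = -79 is not a perfect cube.
Continuing the search up to |y| = 35 finds no further solutions beyond those listed.
Collected solutions: (-1, -1).

Solutions (with |y| ≤ 35): (-1, -1).


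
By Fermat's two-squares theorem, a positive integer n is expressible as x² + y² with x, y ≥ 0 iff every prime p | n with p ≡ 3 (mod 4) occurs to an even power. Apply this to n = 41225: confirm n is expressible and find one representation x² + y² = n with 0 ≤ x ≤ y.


Step 1: Factor n = 41225 = 5^2 · 17 · 97.
Step 2: Check the mod-4 condition on each prime factor: 5 ≡ 1 (mod 4), exponent 2; 17 ≡ 1 (mod 4), exponent 1; 97 ≡ 1 (mod 4), exponent 1.
All primes ≡ 3 (mod 4) appear to even exponent (or don't appear), so by the two-squares theorem n IS expressible as a sum of two squares.
Step 3: Build a representation. Group n = k² · m with k = 5 and m = 17 · 97 = 1649 (a product of primes ≡ 1 (mod 4)); a representation of m scales to one of n via (k·x)² + (k·y)² = k²(x² + y²). Each prime p ≡ 1 (mod 4) is itself a sum of two squares; find a² by testing p − a² for a perfect square:
  17: 17 − 1² = 16 = 4² ⇒ 17 = 1² + 4².
  97: 97 − 1² = 96, 97 − 2² = 93, 97 − 3² = 88, 97 − 4² = 81 = 9² ⇒ 97 = 4² + 9².
  Combine using the Brahmagupta–Fibonacci identity (a² + b²)(c² + d²) = (ac − bd)² + (ad + bc)² = (ac + bd)² + (ad − bc)²:
  17 · 97 = 1649: from (1² + 4²)(4² + 9²), take (1·4 − 4·9, 1·9 + 4·4) = (4 − 36, 9 + 16) = (-32, 25); dropping signs (only squares matter) gives (32, 25); check 32² + 25² = 1024 + 625 = 1649 ✓.
  Scale by k = 5: (5·32, 5·25) = (160, 125).
Step 4: Order so x ≤ y and verify: 125² + 160² = 15625 + 25600 = 41225 = n. ✓

n = 41225 = 125² + 160² (one valid representation with x ≤ y).


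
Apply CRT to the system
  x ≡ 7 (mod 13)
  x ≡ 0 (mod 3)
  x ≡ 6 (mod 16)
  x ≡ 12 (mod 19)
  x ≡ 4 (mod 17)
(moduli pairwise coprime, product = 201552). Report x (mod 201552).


Product of moduli M = 13 · 3 · 16 · 19 · 17 = 201552.
Merge one congruence at a time:
  Start: x ≡ 7 (mod 13).
  Combine with x ≡ 0 (mod 3); new modulus lcm = 39.
    Write x = 7 + 13·t and substitute into x ≡ 0 (mod 3): 13·t ≡ 0 − 7 = -7 (mod 3).
    Reduce coefficients mod 3: 1·t ≡ 2 (mod 3).
    So t ≡ 2 (mod 3).
    Then x = 7 + 13·2 = 33, valid modulo lcm(13, 3) = 39: x ≡ 33 (mod 39).
  Combine with x ≡ 6 (mod 16); new modulus lcm = 624.
    Write x = 33 + 39·t and substitute into x ≡ 6 (mod 16): 39·t ≡ 6 − 33 = -27 (mod 16).
    Reduce coefficients mod 16: 7·t ≡ 5 (mod 16).
    The inverse of 7 mod 16 is 7 (since 7·7 = 49 = 3·16 + 1), so t ≡ 7·5 = 35 ≡ 3 (mod 16).
    Then x = 33 + 39·3 = 150, valid modulo lcm(39, 16) = 624: x ≡ 150 (mod 624).
  Combine with x ≡ 12 (mod 19); new modulus lcm = 11856.
    Write x = 150 + 624·t and substitute into x ≡ 12 (mod 19): 624·t ≡ 12 − 150 = -138 (mod 19).
    Reduce coefficients mod 19: 16·t ≡ 14 (mod 19).
    The inverse of 16 mod 19 is 6 (since 16·6 = 96 = 5·19 + 1), so t ≡ 6·14 = 84 ≡ 8 (mod 19).
    Then x = 150 + 624·8 = 5142, valid modulo lcm(624, 19) = 11856: x ≡ 5142 (mod 11856).
  Combine with x ≡ 4 (mod 17); new modulus lcm = 201552.
    Write x = 5142 + 11856·t and substitute into x ≡ 4 (mod 17): 11856·t ≡ 4 − 5142 = -5138 (mod 17).
    Reduce coefficients mod 17: 7·t ≡ 13 (mod 17).
    The inverse of 7 mod 17 is 5 (since 7·5 = 35 = 2·17 + 1), so t ≡ 5·13 = 65 ≡ 14 (mod 17).
    Then x = 5142 + 11856·14 = 171126, valid modulo lcm(11856, 17) = 201552: x ≡ 171126 (mod 201552).
Verify against each original: 171126 mod 13 = 7, 171126 mod 3 = 0, 171126 mod 16 = 6, 171126 mod 19 = 12, 171126 mod 17 = 4.

x ≡ 171126 (mod 201552).


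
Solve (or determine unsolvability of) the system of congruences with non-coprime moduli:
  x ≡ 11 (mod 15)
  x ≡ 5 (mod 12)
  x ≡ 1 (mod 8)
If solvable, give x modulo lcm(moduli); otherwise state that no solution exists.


Moduli 15, 12, 8 are not pairwise coprime, so CRT works modulo lcm(m_i) when all pairwise compatibility conditions hold.
Pairwise compatibility: gcd(m_i, m_j) must divide a_i - a_j for every pair.
Merge one congruence at a time:
  Start: x ≡ 11 (mod 15).
  Combine with x ≡ 5 (mod 12): gcd(15, 12) = 3; 5 - 11 = -6, which IS divisible by 3, so compatible.
    Write x = 11 + 15·t and substitute into x ≡ 5 (mod 12): 15·t ≡ 5 − 11 = -6 (mod 12).
    Divide the congruence (and modulus) by g = 3: 5·t ≡ -2 (mod 4).
    Reduce coefficients mod 4: 1·t ≡ 2 (mod 4).
    So t ≡ 2 (mod 4).
    Then x = 11 + 15·2 = 41, valid modulo lcm(15, 12) = 60: x ≡ 41 (mod 60).
  Combine with x ≡ 1 (mod 8): gcd(60, 8) = 4; 1 - 41 = -40, which IS divisible by 4, so compatible.
    Write x = 41 + 60·t and substitute into x ≡ 1 (mod 8): 60·t ≡ 1 − 41 = -40 (mod 8).
    Divide the congruence (and modulus) by g = 4: 15·t ≡ -10 (mod 2).
    Reduce coefficients mod 2: 1·t ≡ 0 (mod 2).
    So t ≡ 0 (mod 2).
    Then x = 41 + 60·0 = 41, valid modulo lcm(60, 8) = 120: x ≡ 41 (mod 120).
Verify: 41 mod 15 = 11, 41 mod 12 = 5, 41 mod 8 = 1.

x ≡ 41 (mod 120).


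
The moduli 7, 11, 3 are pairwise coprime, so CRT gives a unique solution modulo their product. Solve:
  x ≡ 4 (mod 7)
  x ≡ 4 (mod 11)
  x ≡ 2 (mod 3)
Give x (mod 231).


Moduli 7, 11, 3 are pairwise coprime; by CRT there is a unique solution modulo M = 7 · 11 · 3 = 231.
Solve pairwise, accumulating the modulus:
  Start with x ≡ 4 (mod 7).
  Combine with x ≡ 4 (mod 11): since gcd(7, 11) = 1, we get a unique residue mod 77.
    Write x = 4 + 7·t and substitute into x ≡ 4 (mod 11): 7·t ≡ 4 − 4 = 0 (mod 11).
    The inverse of 7 mod 11 is 8 (since 7·8 = 56 = 5·11 + 1), so t ≡ 8·0 = 0 ≡ 0 (mod 11).
    Then x = 4 + 7·0 = 4, valid modulo lcm(7, 11) = 77: x ≡ 4 (mod 77).
  Combine with x ≡ 2 (mod 3): since gcd(77, 3) = 1, we get a unique residue mod 231.
    Write x = 4 + 77·t and substitute into x ≡ 2 (mod 3): 77·t ≡ 2 − 4 = -2 (mod 3).
    Reduce coefficients mod 3: 2·t ≡ 1 (mod 3).
    The inverse of 2 mod 3 is 2 (since 2·2 = 4 = 1·3 + 1), so t ≡ 2·1 = 2 ≡ 2 (mod 3).
    Then x = 4 + 77·2 = 158, valid modulo lcm(77, 3) = 231: x ≡ 158 (mod 231).
Verify: 158 mod 7 = 4 ✓, 158 mod 11 = 4 ✓, 158 mod 3 = 2 ✓.

x ≡ 158 (mod 231).


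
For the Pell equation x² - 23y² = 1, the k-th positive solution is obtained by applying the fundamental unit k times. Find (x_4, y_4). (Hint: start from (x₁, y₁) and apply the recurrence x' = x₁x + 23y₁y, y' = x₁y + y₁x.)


Step 1: Find the fundamental solution (x₁, y₁) of x² - 23y² = 1.
  Expand √23 as a continued fraction. a₀ = ⌊√23⌋ = 4; iterate m_{k+1} = d_k·a_k − m_k, d_{k+1} = (23 − m_{k+1}²)/d_k, a_{k+1} = ⌊(a₀ + m_{k+1})/d_{k+1}⌋ (starting m₀ = 0, d₀ = 1), with convergents p_k = a_k·p_{k-1} + p_{k-2}, q_k = a_k·q_{k-1} + q_{k-2} (p₋₁ = 1, q₋₁ = 0):
  k = 0: a₀ = 4; p₀/q₀ = 4/1; p₀² − 23·q₀² = 16 − 23 = -7.
  k = 1: m = 4, d = 7, a = ⌊(4 + 4)/7⌋ = 1; p/q = (1·4 + 1)/(1·1 + 0) = 5/1; p² − 23·q² = 25 − 23 = 2.
  k = 2: m = 3, d = 2, a = ⌊(4 + 3)/2⌋ = 3; p/q = (3·5 + 4)/(3·1 + 1) = 19/4; p² − 23·q² = 361 − 368 = -7.
  k = 3: m = 3, d = 7, a = ⌊(4 + 3)/7⌋ = 1; p/q = (1·19 + 5)/(1·4 + 1) = 24/5; p² − 23·q² = 576 − 575 = 1.
  The first convergent with p² − 23·q² = 1 gives the fundamental solution (x₁, y₁) = (24, 5).
Step 2: Apply the recurrence (x_{n+1}, y_{n+1}) = (x₁x_n + 23y₁y_n, x₁y_n + y₁x_n) repeatedly.
  From (x_1, y_1) = (24, 5): x_2 = 24·24 + 23·5·5 = 1151; y_2 = 24·5 + 5·24 = 240.
  From (x_2, y_2) = (1151, 240): x_3 = 24·1151 + 23·5·240 = 55224; y_3 = 24·240 + 5·1151 = 11515.
  From (x_3, y_3) = (55224, 11515): x_4 = 24·55224 + 23·5·11515 = 2649601; y_4 = 24·11515 + 5·55224 = 552480.
Step 3: Verify x_4² - 23·y_4² = 7020385459201 - 7020385459200 = 1 (should be 1). ✓

(x_1, y_1) = (24, 5); (x_4, y_4) = (2649601, 552480).


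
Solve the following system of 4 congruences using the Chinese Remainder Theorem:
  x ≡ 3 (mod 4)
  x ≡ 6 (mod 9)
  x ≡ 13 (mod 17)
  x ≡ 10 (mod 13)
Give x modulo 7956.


Product of moduli M = 4 · 9 · 17 · 13 = 7956.
Merge one congruence at a time:
  Start: x ≡ 3 (mod 4).
  Combine with x ≡ 6 (mod 9); new modulus lcm = 36.
    Write x = 3 + 4·t and substitute into x ≡ 6 (mod 9): 4·t ≡ 6 − 3 = 3 (mod 9).
    The inverse of 4 mod 9 is 7 (since 4·7 = 28 = 3·9 + 1), so t ≡ 7·3 = 21 ≡ 3 (mod 9).
    Then x = 3 + 4·3 = 15, valid modulo lcm(4, 9) = 36: x ≡ 15 (mod 36).
  Combine with x ≡ 13 (mod 17); new modulus lcm = 612.
    Write x = 15 + 36·t and substitute into x ≡ 13 (mod 17): 36·t ≡ 13 − 15 = -2 (mod 17).
    Reduce coefficients mod 17: 2·t ≡ 15 (mod 17).
    The inverse of 2 mod 17 is 9 (since 2·9 = 18 = 1·17 + 1), so t ≡ 9·15 = 135 ≡ 16 (mod 17).
    Then x = 15 + 36·16 = 591, valid modulo lcm(36, 17) = 612: x ≡ 591 (mod 612).
  Combine with x ≡ 10 (mod 13); new modulus lcm = 7956.
    Write x = 591 + 612·t and substitute into x ≡ 10 (mod 13): 612·t ≡ 10 − 591 = -581 (mod 13).
    Reduce coefficients mod 13: 1·t ≡ 4 (mod 13).
    So t ≡ 4 (mod 13).
    Then x = 591 + 612·4 = 3039, valid modulo lcm(612, 13) = 7956: x ≡ 3039 (mod 7956).
Verify against each original: 3039 mod 4 = 3, 3039 mod 9 = 6, 3039 mod 17 = 13, 3039 mod 13 = 10.

x ≡ 3039 (mod 7956).


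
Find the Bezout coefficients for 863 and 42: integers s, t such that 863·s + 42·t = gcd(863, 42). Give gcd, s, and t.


Euclidean algorithm on (863, 42) — divide until remainder is 0:
  863 = 20 · 42 + 23
  42 = 1 · 23 + 19
  23 = 1 · 19 + 4
  19 = 4 · 4 + 3
  4 = 1 · 3 + 1
  3 = 3 · 1 + 0
gcd(863, 42) = 1.
Track Bezout coefficients alongside the remainders: start with r₀ = 863 = a·1 + b·0 (s = 1, t = 0) and r₁ = 42 = a·0 + b·1 (s = 0, t = 1); each new remainder r_{k+1} = r_{k-1} − q_k·r_k inherits s_{k+1} = s_{k-1} − q_k·s_k, t_{k+1} = t_{k-1} − q_k·t_k, so r_k = a·s_k + b·t_k at every step:
  q = 20: r = 23, s = 1 − 20·0 = 1, t = 0 − 20·1 = -20  (check: 863·1 + 42·(-20) = 23)
  q = 1: r = 19, s = 0 − 1·1 = -1, t = 1 − 1·(-20) = 21  (check: 863·(-1) + 42·21 = 19)
  q = 1: r = 4, s = 1 − 1·(-1) = 2, t = -20 − 1·21 = -41  (check: 863·2 + 42·(-41) = 4)
  q = 4: r = 3, s = -1 − 4·2 = -9, t = 21 − 4·(-41) = 185  (check: 863·(-9) + 42·185 = 3)
  q = 1: r = 1, s = 2 − 1·(-9) = 11, t = -41 − 1·185 = -226  (check: 863·11 + 42·(-226) = 1)
The row with r = 1 (the gcd) gives the Bezout coefficients s = 11, t = -226.
Result: 863 · (11) + 42 · (-226) = 1.

gcd(863, 42) = 1; s = 11, t = -226 (check: 863·11 + 42·(-226) = 1).


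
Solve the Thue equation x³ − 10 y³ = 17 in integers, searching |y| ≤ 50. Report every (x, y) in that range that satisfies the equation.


The equation is x³ - 10y³ = 17. For fixed y, x³ = 10·y³ + 17, so a solution requires the RHS to be a perfect cube.
Strategy: iterate y from -50 to 50, compute RHS = 10·y³ + 17, and check whether it is a (positive or negative) perfect cube.
Check small values of y:
  y = 0: RHS = 17 is not a perfect cube.
  y = 1: RHS = 27 = (3)³ ⇒ x = 3 works.
  y = -1: RHS = 7 is not a perfect cube.
  y = 2: RHS = 97 is not a perfect cube.
  y = -2: RHS = -63 is not a perfect cube.
  y = 3: RHS = 287 is not a perfect cube.
  y = -3: RHS = -253 is not a perfect cube.
Continuing the search up to |y| = 50 finds no further solutions beyond those listed.
Collected solutions: (3, 1).

Solutions (with |y| ≤ 50): (3, 1).


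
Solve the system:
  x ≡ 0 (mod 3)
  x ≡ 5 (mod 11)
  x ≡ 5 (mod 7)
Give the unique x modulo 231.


Moduli 3, 11, 7 are pairwise coprime; by CRT there is a unique solution modulo M = 3 · 11 · 7 = 231.
Solve pairwise, accumulating the modulus:
  Start with x ≡ 0 (mod 3).
  Combine with x ≡ 5 (mod 11): since gcd(3, 11) = 1, we get a unique residue mod 33.
    Write x = 0 + 3·t and substitute into x ≡ 5 (mod 11): 3·t ≡ 5 − 0 = 5 (mod 11).
    The inverse of 3 mod 11 is 4 (since 3·4 = 12 = 1·11 + 1), so t ≡ 4·5 = 20 ≡ 9 (mod 11).
    Then x = 0 + 3·9 = 27, valid modulo lcm(3, 11) = 33: x ≡ 27 (mod 33).
  Combine with x ≡ 5 (mod 7): since gcd(33, 7) = 1, we get a unique residue mod 231.
    Write x = 27 + 33·t and substitute into x ≡ 5 (mod 7): 33·t ≡ 5 − 27 = -22 (mod 7).
    Reduce coefficients mod 7: 5·t ≡ 6 (mod 7).
    The inverse of 5 mod 7 is 3 (since 5·3 = 15 = 2·7 + 1), so t ≡ 3·6 = 18 ≡ 4 (mod 7).
    Then x = 27 + 33·4 = 159, valid modulo lcm(33, 7) = 231: x ≡ 159 (mod 231).
Verify: 159 mod 3 = 0 ✓, 159 mod 11 = 5 ✓, 159 mod 7 = 5 ✓.

x ≡ 159 (mod 231).


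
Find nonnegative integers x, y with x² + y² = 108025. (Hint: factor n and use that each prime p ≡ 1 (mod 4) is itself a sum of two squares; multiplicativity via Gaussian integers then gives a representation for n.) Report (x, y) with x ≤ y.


Step 1: Factor n = 108025 = 5^2 · 29 · 149.
Step 2: Check the mod-4 condition on each prime factor: 5 ≡ 1 (mod 4), exponent 2; 29 ≡ 1 (mod 4), exponent 1; 149 ≡ 1 (mod 4), exponent 1.
All primes ≡ 3 (mod 4) appear to even exponent (or don't appear), so by the two-squares theorem n IS expressible as a sum of two squares.
Step 3: Build a representation. Group n = k² · m with k = 5 and m = 29 · 149 = 4321 (a product of primes ≡ 1 (mod 4)); a representation of m scales to one of n via (k·x)² + (k·y)² = k²(x² + y²). Each prime p ≡ 1 (mod 4) is itself a sum of two squares; find a² by testing p − a² for a perfect square:
  29: 29 − 1² = 28, 29 − 2² = 25 = 5² ⇒ 29 = 2² + 5².
  149: 149 − 1² = 148, 149 − 2² = 145, 149 − 3² = 140, 149 − 4² = 133, 149 − 5² = 124, 149 − 6² = 113, 149 − 7² = 100 = 10² ⇒ 149 = 7² + 10².
  Combine using the Brahmagupta–Fibonacci identity (a² + b²)(c² + d²) = (ac − bd)² + (ad + bc)² = (ac + bd)² + (ad − bc)²:
  29 · 149 = 4321: from (2² + 5²)(7² + 10²), take (2·7 − 5·10, 2·10 + 5·7) = (14 − 50, 20 + 35) = (-36, 55); dropping signs (only squares matter) gives (36, 55); check 36² + 55² = 1296 + 3025 = 4321 ✓.
  Scale by k = 5: (5·36, 5·55) = (180, 275).
Step 4: Order so x ≤ y and verify: 180² + 275² = 32400 + 75625 = 108025 = n. ✓

n = 108025 = 180² + 275² (one valid representation with x ≤ y).


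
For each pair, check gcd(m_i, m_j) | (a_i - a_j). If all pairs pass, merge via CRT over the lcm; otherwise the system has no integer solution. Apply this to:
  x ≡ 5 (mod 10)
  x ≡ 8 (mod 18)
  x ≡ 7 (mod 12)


Moduli 10, 18, 12 are not pairwise coprime, so CRT works modulo lcm(m_i) when all pairwise compatibility conditions hold.
Pairwise compatibility: gcd(m_i, m_j) must divide a_i - a_j for every pair.
Merge one congruence at a time:
  Start: x ≡ 5 (mod 10).
  Combine with x ≡ 8 (mod 18): gcd(10, 18) = 2, and 8 - 5 = 3 is NOT divisible by 2.
    ⇒ system is inconsistent (no integer solution).

No solution (the system is inconsistent).


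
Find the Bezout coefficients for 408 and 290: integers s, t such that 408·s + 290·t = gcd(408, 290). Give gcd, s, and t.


Euclidean algorithm on (408, 290) — divide until remainder is 0:
  408 = 1 · 290 + 118
  290 = 2 · 118 + 54
  118 = 2 · 54 + 10
  54 = 5 · 10 + 4
  10 = 2 · 4 + 2
  4 = 2 · 2 + 0
gcd(408, 290) = 2.
Track Bezout coefficients alongside the remainders: start with r₀ = 408 = a·1 + b·0 (s = 1, t = 0) and r₁ = 290 = a·0 + b·1 (s = 0, t = 1); each new remainder r_{k+1} = r_{k-1} − q_k·r_k inherits s_{k+1} = s_{k-1} − q_k·s_k, t_{k+1} = t_{k-1} − q_k·t_k, so r_k = a·s_k + b·t_k at every step:
  q = 1: r = 118, s = 1 − 1·0 = 1, t = 0 − 1·1 = -1  (check: 408·1 + 290·(-1) = 118)
  q = 2: r = 54, s = 0 − 2·1 = -2, t = 1 − 2·(-1) = 3  (check: 408·(-2) + 290·3 = 54)
  q = 2: r = 10, s = 1 − 2·(-2) = 5, t = -1 − 2·3 = -7  (check: 408·5 + 290·(-7) = 10)
  q = 5: r = 4, s = -2 − 5·5 = -27, t = 3 − 5·(-7) = 38  (check: 408·(-27) + 290·38 = 4)
  q = 2: r = 2, s = 5 − 2·(-27) = 59, t = -7 − 2·38 = -83  (check: 408·59 + 290·(-83) = 2)
The row with r = 2 (the gcd) gives the Bezout coefficients s = 59, t = -83.
Result: 408 · (59) + 290 · (-83) = 2.

gcd(408, 290) = 2; s = 59, t = -83 (check: 408·59 + 290·(-83) = 2).


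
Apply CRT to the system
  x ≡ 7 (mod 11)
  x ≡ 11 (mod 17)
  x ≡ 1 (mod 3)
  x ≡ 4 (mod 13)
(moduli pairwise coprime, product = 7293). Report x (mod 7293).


Product of moduli M = 11 · 17 · 3 · 13 = 7293.
Merge one congruence at a time:
  Start: x ≡ 7 (mod 11).
  Combine with x ≡ 11 (mod 17); new modulus lcm = 187.
    Write x = 7 + 11·t and substitute into x ≡ 11 (mod 17): 11·t ≡ 11 − 7 = 4 (mod 17).
    The inverse of 11 mod 17 is 14 (since 11·14 = 154 = 9·17 + 1), so t ≡ 14·4 = 56 ≡ 5 (mod 17).
    Then x = 7 + 11·5 = 62, valid modulo lcm(11, 17) = 187: x ≡ 62 (mod 187).
  Combine with x ≡ 1 (mod 3); new modulus lcm = 561.
    Write x = 62 + 187·t and substitute into x ≡ 1 (mod 3): 187·t ≡ 1 − 62 = -61 (mod 3).
    Reduce coefficients mod 3: 1·t ≡ 2 (mod 3).
    So t ≡ 2 (mod 3).
    Then x = 62 + 187·2 = 436, valid modulo lcm(187, 3) = 561: x ≡ 436 (mod 561).
  Combine with x ≡ 4 (mod 13); new modulus lcm = 7293.
    Write x = 436 + 561·t and substitute into x ≡ 4 (mod 13): 561·t ≡ 4 − 436 = -432 (mod 13).
    Reduce coefficients mod 13: 2·t ≡ 10 (mod 13).
    The inverse of 2 mod 13 is 7 (since 2·7 = 14 = 1·13 + 1), so t ≡ 7·10 = 70 ≡ 5 (mod 13).
    Then x = 436 + 561·5 = 3241, valid modulo lcm(561, 13) = 7293: x ≡ 3241 (mod 7293).
Verify against each original: 3241 mod 11 = 7, 3241 mod 17 = 11, 3241 mod 3 = 1, 3241 mod 13 = 4.

x ≡ 3241 (mod 7293).


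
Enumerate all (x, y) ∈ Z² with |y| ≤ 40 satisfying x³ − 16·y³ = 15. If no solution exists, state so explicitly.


The equation is x³ - 16y³ = 15. For fixed y, x³ = 16·y³ + 15, so a solution requires the RHS to be a perfect cube.
Strategy: iterate y from -40 to 40, compute RHS = 16·y³ + 15, and check whether it is a (positive or negative) perfect cube.
Check small values of y:
  y = 0: RHS = 15 is not a perfect cube.
  y = 1: RHS = 31 is not a perfect cube.
  y = -1: RHS = -1 = (-1)³ ⇒ x = -1 works.
  y = 2: RHS = 143 is not a perfect cube.
  y = -2: RHS = -113 is not a perfect cube.
  y = 3: RHS = 447 is not a perfect cube.
  y = -3: RHS = -417 is not a perfect cube.
Continuing the search up to |y| = 40 finds no further solutions beyond those listed.
Collected solutions: (-1, -1).

Solutions (with |y| ≤ 40): (-1, -1).


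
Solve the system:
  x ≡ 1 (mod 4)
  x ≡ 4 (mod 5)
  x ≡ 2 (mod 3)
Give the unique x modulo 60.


Moduli 4, 5, 3 are pairwise coprime; by CRT there is a unique solution modulo M = 4 · 5 · 3 = 60.
Solve pairwise, accumulating the modulus:
  Start with x ≡ 1 (mod 4).
  Combine with x ≡ 4 (mod 5): since gcd(4, 5) = 1, we get a unique residue mod 20.
    Write x = 1 + 4·t and substitute into x ≡ 4 (mod 5): 4·t ≡ 4 − 1 = 3 (mod 5).
    The inverse of 4 mod 5 is 4 (since 4·4 = 16 = 3·5 + 1), so t ≡ 4·3 = 12 ≡ 2 (mod 5).
    Then x = 1 + 4·2 = 9, valid modulo lcm(4, 5) = 20: x ≡ 9 (mod 20).
  Combine with x ≡ 2 (mod 3): since gcd(20, 3) = 1, we get a unique residue mod 60.
    Write x = 9 + 20·t and substitute into x ≡ 2 (mod 3): 20·t ≡ 2 − 9 = -7 (mod 3).
    Reduce coefficients mod 3: 2·t ≡ 2 (mod 3).
    The inverse of 2 mod 3 is 2 (since 2·2 = 4 = 1·3 + 1), so t ≡ 2·2 = 4 ≡ 1 (mod 3).
    Then x = 9 + 20·1 = 29, valid modulo lcm(20, 3) = 60: x ≡ 29 (mod 60).
Verify: 29 mod 4 = 1 ✓, 29 mod 5 = 4 ✓, 29 mod 3 = 2 ✓.

x ≡ 29 (mod 60).


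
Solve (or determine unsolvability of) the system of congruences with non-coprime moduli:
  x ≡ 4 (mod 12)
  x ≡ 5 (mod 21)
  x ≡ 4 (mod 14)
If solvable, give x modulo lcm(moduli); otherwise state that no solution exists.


Moduli 12, 21, 14 are not pairwise coprime, so CRT works modulo lcm(m_i) when all pairwise compatibility conditions hold.
Pairwise compatibility: gcd(m_i, m_j) must divide a_i - a_j for every pair.
Merge one congruence at a time:
  Start: x ≡ 4 (mod 12).
  Combine with x ≡ 5 (mod 21): gcd(12, 21) = 3, and 5 - 4 = 1 is NOT divisible by 3.
    ⇒ system is inconsistent (no integer solution).

No solution (the system is inconsistent).


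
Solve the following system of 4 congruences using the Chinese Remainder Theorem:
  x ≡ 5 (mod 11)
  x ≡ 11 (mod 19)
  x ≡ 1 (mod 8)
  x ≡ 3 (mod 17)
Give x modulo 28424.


Product of moduli M = 11 · 19 · 8 · 17 = 28424.
Merge one congruence at a time:
  Start: x ≡ 5 (mod 11).
  Combine with x ≡ 11 (mod 19); new modulus lcm = 209.
    Write x = 5 + 11·t and substitute into x ≡ 11 (mod 19): 11·t ≡ 11 − 5 = 6 (mod 19).
    The inverse of 11 mod 19 is 7 (since 11·7 = 77 = 4·19 + 1), so t ≡ 7·6 = 42 ≡ 4 (mod 19).
    Then x = 5 + 11·4 = 49, valid modulo lcm(11, 19) = 209: x ≡ 49 (mod 209).
  Combine with x ≡ 1 (mod 8); new modulus lcm = 1672.
    Write x = 49 + 209·t and substitute into x ≡ 1 (mod 8): 209·t ≡ 1 − 49 = -48 (mod 8).
    Reduce coefficients mod 8: 1·t ≡ 0 (mod 8).
    So t ≡ 0 (mod 8).
    Then x = 49 + 209·0 = 49, valid modulo lcm(209, 8) = 1672: x ≡ 49 (mod 1672).
  Combine with x ≡ 3 (mod 17); new modulus lcm = 28424.
    Write x = 49 + 1672·t and substitute into x ≡ 3 (mod 17): 1672·t ≡ 3 − 49 = -46 (mod 17).
    Reduce coefficients mod 17: 6·t ≡ 5 (mod 17).
    The inverse of 6 mod 17 is 3 (since 6·3 = 18 = 1·17 + 1), so t ≡ 3·5 = 15 ≡ 15 (mod 17).
    Then x = 49 + 1672·15 = 25129, valid modulo lcm(1672, 17) = 28424: x ≡ 25129 (mod 28424).
Verify against each original: 25129 mod 11 = 5, 25129 mod 19 = 11, 25129 mod 8 = 1, 25129 mod 17 = 3.

x ≡ 25129 (mod 28424).


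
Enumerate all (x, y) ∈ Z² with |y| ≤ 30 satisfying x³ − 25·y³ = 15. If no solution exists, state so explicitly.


The equation is x³ - 25y³ = 15. For fixed y, x³ = 25·y³ + 15, so a solution requires the RHS to be a perfect cube.
Strategy: iterate y from -30 to 30, compute RHS = 25·y³ + 15, and check whether it is a (positive or negative) perfect cube.
Check small values of y:
  y = 0: RHS = 15 is not a perfect cube.
  y = 1: RHS = 40 is not a perfect cube.
  y = -1: RHS = -10 is not a perfect cube.
  y = 2: RHS = 215 is not a perfect cube.
  y = -2: RHS = -185 is not a perfect cube.
  y = 3: RHS = 690 is not a perfect cube.
  y = -3: RHS = -660 is not a perfect cube.
Continuing the search up to |y| = 30 finds no solutions either.
No (x, y) in the scanned range satisfies the equation.

No integer solutions with |y| ≤ 30.


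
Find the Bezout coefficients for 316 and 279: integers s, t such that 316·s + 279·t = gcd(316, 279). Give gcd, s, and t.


Euclidean algorithm on (316, 279) — divide until remainder is 0:
  316 = 1 · 279 + 37
  279 = 7 · 37 + 20
  37 = 1 · 20 + 17
  20 = 1 · 17 + 3
  17 = 5 · 3 + 2
  3 = 1 · 2 + 1
  2 = 2 · 1 + 0
gcd(316, 279) = 1.
Track Bezout coefficients alongside the remainders: start with r₀ = 316 = a·1 + b·0 (s = 1, t = 0) and r₁ = 279 = a·0 + b·1 (s = 0, t = 1); each new remainder r_{k+1} = r_{k-1} − q_k·r_k inherits s_{k+1} = s_{k-1} − q_k·s_k, t_{k+1} = t_{k-1} − q_k·t_k, so r_k = a·s_k + b·t_k at every step:
  q = 1: r = 37, s = 1 − 1·0 = 1, t = 0 − 1·1 = -1  (check: 316·1 + 279·(-1) = 37)
  q = 7: r = 20, s = 0 − 7·1 = -7, t = 1 − 7·(-1) = 8  (check: 316·(-7) + 279·8 = 20)
  q = 1: r = 17, s = 1 − 1·(-7) = 8, t = -1 − 1·8 = -9  (check: 316·8 + 279·(-9) = 17)
  q = 1: r = 3, s = -7 − 1·8 = -15, t = 8 − 1·(-9) = 17  (check: 316·(-15) + 279·17 = 3)
  q = 5: r = 2, s = 8 − 5·(-15) = 83, t = -9 − 5·17 = -94  (check: 316·83 + 279·(-94) = 2)
  q = 1: r = 1, s = -15 − 1·83 = -98, t = 17 − 1·(-94) = 111  (check: 316·(-98) + 279·111 = 1)
The row with r = 1 (the gcd) gives the Bezout coefficients s = -98, t = 111.
Result: 316 · (-98) + 279 · (111) = 1.

gcd(316, 279) = 1; s = -98, t = 111 (check: 316·(-98) + 279·111 = 1).


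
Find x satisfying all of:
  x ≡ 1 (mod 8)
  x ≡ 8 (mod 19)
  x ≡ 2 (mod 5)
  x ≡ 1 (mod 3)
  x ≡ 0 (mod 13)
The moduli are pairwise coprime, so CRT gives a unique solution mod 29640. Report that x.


Product of moduli M = 8 · 19 · 5 · 3 · 13 = 29640.
Merge one congruence at a time:
  Start: x ≡ 1 (mod 8).
  Combine with x ≡ 8 (mod 19); new modulus lcm = 152.
    Write x = 1 + 8·t and substitute into x ≡ 8 (mod 19): 8·t ≡ 8 − 1 = 7 (mod 19).
    The inverse of 8 mod 19 is 12 (since 8·12 = 96 = 5·19 + 1), so t ≡ 12·7 = 84 ≡ 8 (mod 19).
    Then x = 1 + 8·8 = 65, valid modulo lcm(8, 19) = 152: x ≡ 65 (mod 152).
  Combine with x ≡ 2 (mod 5); new modulus lcm = 760.
    Write x = 65 + 152·t and substitute into x ≡ 2 (mod 5): 152·t ≡ 2 − 65 = -63 (mod 5).
    Reduce coefficients mod 5: 2·t ≡ 2 (mod 5).
    The inverse of 2 mod 5 is 3 (since 2·3 = 6 = 1·5 + 1), so t ≡ 3·2 = 6 ≡ 1 (mod 5).
    Then x = 65 + 152·1 = 217, valid modulo lcm(152, 5) = 760: x ≡ 217 (mod 760).
  Combine with x ≡ 1 (mod 3); new modulus lcm = 2280.
    Write x = 217 + 760·t and substitute into x ≡ 1 (mod 3): 760·t ≡ 1 − 217 = -216 (mod 3).
    Reduce coefficients mod 3: 1·t ≡ 0 (mod 3).
    So t ≡ 0 (mod 3).
    Then x = 217 + 760·0 = 217, valid modulo lcm(760, 3) = 2280: x ≡ 217 (mod 2280).
  Combine with x ≡ 0 (mod 13); new modulus lcm = 29640.
    Write x = 217 + 2280·t and substitute into x ≡ 0 (mod 13): 2280·t ≡ 0 − 217 = -217 (mod 13).
    Reduce coefficients mod 13: 5·t ≡ 4 (mod 13).
    The inverse of 5 mod 13 is 8 (since 5·8 = 40 = 3·13 + 1), so t ≡ 8·4 = 32 ≡ 6 (mod 13).
    Then x = 217 + 2280·6 = 13897, valid modulo lcm(2280, 13) = 29640: x ≡ 13897 (mod 29640).
Verify against each original: 13897 mod 8 = 1, 13897 mod 19 = 8, 13897 mod 5 = 2, 13897 mod 3 = 1, 13897 mod 13 = 0.

x ≡ 13897 (mod 29640).


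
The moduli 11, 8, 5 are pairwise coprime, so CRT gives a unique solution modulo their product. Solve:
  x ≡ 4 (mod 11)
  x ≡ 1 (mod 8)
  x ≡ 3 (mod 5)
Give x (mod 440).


Moduli 11, 8, 5 are pairwise coprime; by CRT there is a unique solution modulo M = 11 · 8 · 5 = 440.
Solve pairwise, accumulating the modulus:
  Start with x ≡ 4 (mod 11).
  Combine with x ≡ 1 (mod 8): since gcd(11, 8) = 1, we get a unique residue mod 88.
    Write x = 4 + 11·t and substitute into x ≡ 1 (mod 8): 11·t ≡ 1 − 4 = -3 (mod 8).
    Reduce coefficients mod 8: 3·t ≡ 5 (mod 8).
    The inverse of 3 mod 8 is 3 (since 3·3 = 9 = 1·8 + 1), so t ≡ 3·5 = 15 ≡ 7 (mod 8).
    Then x = 4 + 11·7 = 81, valid modulo lcm(11, 8) = 88: x ≡ 81 (mod 88).
  Combine with x ≡ 3 (mod 5): since gcd(88, 5) = 1, we get a unique residue mod 440.
    Write x = 81 + 88·t and substitute into x ≡ 3 (mod 5): 88·t ≡ 3 − 81 = -78 (mod 5).
    Reduce coefficients mod 5: 3·t ≡ 2 (mod 5).
    The inverse of 3 mod 5 is 2 (since 3·2 = 6 = 1·5 + 1), so t ≡ 2·2 = 4 ≡ 4 (mod 5).
    Then x = 81 + 88·4 = 433, valid modulo lcm(88, 5) = 440: x ≡ 433 (mod 440).
Verify: 433 mod 11 = 4 ✓, 433 mod 8 = 1 ✓, 433 mod 5 = 3 ✓.

x ≡ 433 (mod 440).


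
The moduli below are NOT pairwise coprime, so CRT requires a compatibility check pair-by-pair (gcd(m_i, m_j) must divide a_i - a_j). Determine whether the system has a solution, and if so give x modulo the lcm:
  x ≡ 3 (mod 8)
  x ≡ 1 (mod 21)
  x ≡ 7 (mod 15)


Moduli 8, 21, 15 are not pairwise coprime, so CRT works modulo lcm(m_i) when all pairwise compatibility conditions hold.
Pairwise compatibility: gcd(m_i, m_j) must divide a_i - a_j for every pair.
Merge one congruence at a time:
  Start: x ≡ 3 (mod 8).
  Combine with x ≡ 1 (mod 21): gcd(8, 21) = 1; 1 - 3 = -2, which IS divisible by 1, so compatible.
    Write x = 3 + 8·t and substitute into x ≡ 1 (mod 21): 8·t ≡ 1 − 3 = -2 (mod 21).
    Reduce coefficients mod 21: 8·t ≡ 19 (mod 21).
    The inverse of 8 mod 21 is 8 (since 8·8 = 64 = 3·21 + 1), so t ≡ 8·19 = 152 ≡ 5 (mod 21).
    Then x = 3 + 8·5 = 43, valid modulo lcm(8, 21) = 168: x ≡ 43 (mod 168).
  Combine with x ≡ 7 (mod 15): gcd(168, 15) = 3; 7 - 43 = -36, which IS divisible by 3, so compatible.
    Write x = 43 + 168·t and substitute into x ≡ 7 (mod 15): 168·t ≡ 7 − 43 = -36 (mod 15).
    Divide the congruence (and modulus) by g = 3: 56·t ≡ -12 (mod 5).
    Reduce coefficients mod 5: 1·t ≡ 3 (mod 5).
    So t ≡ 3 (mod 5).
    Then x = 43 + 168·3 = 547, valid modulo lcm(168, 15) = 840: x ≡ 547 (mod 840).
Verify: 547 mod 8 = 3, 547 mod 21 = 1, 547 mod 15 = 7.

x ≡ 547 (mod 840).
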